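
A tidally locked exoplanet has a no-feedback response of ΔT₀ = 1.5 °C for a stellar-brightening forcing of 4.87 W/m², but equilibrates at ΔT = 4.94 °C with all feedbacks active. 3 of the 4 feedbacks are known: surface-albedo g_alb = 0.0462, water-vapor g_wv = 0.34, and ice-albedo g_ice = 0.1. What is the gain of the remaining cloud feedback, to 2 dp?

0.21

Amplification A = ΔT/ΔT₀ = 4.94/1.5 = 3.293.
Total gain g = 1 − 1/A = 1 − 1/3.293 = 0.6963.
Known gains sum to 0.0462 + 0.34 + 0.1 = 0.4862.
g_cld = 0.6963 − 0.4862 = 0.21.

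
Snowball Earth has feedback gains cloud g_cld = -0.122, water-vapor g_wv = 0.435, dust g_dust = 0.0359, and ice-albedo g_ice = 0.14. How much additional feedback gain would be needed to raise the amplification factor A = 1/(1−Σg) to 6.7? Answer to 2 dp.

0.36

Current total gain = 0.4889.
Target gain for A = 6.7: g* = 1 − 1/6.7 = 0.8507.
Additional gain needed = 0.8507 − 0.4889 = 0.36.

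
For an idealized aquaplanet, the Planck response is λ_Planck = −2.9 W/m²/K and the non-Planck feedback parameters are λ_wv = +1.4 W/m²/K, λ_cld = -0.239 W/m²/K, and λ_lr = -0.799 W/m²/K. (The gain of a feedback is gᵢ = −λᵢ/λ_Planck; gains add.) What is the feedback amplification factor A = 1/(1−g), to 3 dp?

Convert to gains: g_wv = 1.4/2.9 = 0.4828; g_cld = -0.239/2.9 = -0.08241; g_lr = -0.799/2.9 = -0.2755.
Total gain g = 0.12489.
A = 1/(1 − 0.12489) = 1.143.

1.143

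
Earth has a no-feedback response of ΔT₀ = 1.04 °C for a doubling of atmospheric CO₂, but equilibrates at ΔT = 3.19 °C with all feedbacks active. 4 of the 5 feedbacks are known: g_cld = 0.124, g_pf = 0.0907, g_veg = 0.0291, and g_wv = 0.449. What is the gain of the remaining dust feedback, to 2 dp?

-0.02

Amplification A = ΔT/ΔT₀ = 3.19/1.04 = 3.067.
Total gain g = 1 − 1/A = 1 − 1/3.067 = 0.6739.
Known gains sum to 0.124 + 0.0907 + 0.0291 + 0.449 = 0.6928.
g_dust = 0.6739 − 0.6928 = -0.02.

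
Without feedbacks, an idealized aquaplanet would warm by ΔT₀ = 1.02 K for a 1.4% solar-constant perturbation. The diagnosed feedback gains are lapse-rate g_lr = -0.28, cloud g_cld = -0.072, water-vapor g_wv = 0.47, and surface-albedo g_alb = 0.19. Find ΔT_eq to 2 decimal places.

1.47 K

Total gain g = -0.28 − 0.072 + 0.47 + 0.19 = 0.308.
Amplification A = 1/(1 − 0.308) = 1.445.
ΔT = 1.02 × 1.445 = 1.47 K.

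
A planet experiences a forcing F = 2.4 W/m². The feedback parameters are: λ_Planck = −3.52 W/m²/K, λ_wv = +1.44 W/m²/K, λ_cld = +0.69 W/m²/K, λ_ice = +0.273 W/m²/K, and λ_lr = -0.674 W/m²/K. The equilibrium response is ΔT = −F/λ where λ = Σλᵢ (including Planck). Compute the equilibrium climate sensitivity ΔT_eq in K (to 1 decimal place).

1.3 K

Net feedback parameter λ = (−3.52) + (+1.44) + (+0.69) + (+0.273) + (-0.674) = -1.791 W/m²/K.
ΔT = −F/λ = −2.4/(-1.791) = 1.3 K.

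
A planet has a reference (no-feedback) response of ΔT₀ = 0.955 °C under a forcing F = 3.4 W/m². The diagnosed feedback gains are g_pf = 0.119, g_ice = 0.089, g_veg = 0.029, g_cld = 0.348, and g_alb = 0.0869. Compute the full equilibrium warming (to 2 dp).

Total gain g = 0.119 + 0.089 + 0.029 + 0.348 + 0.0869 = 0.6719.
Amplification A = 1/(1 − 0.6719) = 3.048.
ΔT = 0.955 × 3.048 = 2.91 °C.

2.91 °C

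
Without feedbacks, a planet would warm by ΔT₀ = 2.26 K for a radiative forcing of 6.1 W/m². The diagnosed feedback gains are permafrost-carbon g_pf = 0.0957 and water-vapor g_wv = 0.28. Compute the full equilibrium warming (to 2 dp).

Total gain g = 0.0957 + 0.28 = 0.3757.
Amplification A = 1/(1 − 0.3757) = 1.602.
ΔT = 2.26 × 1.602 = 3.62 K.

3.62 K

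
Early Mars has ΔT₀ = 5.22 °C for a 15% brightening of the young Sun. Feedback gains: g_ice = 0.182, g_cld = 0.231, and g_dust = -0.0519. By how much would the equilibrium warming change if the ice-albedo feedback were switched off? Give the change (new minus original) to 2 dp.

-1.81 °C

Original: g = 0.3611, ΔT = 5.22/(1−0.3611) = 8.1703 °C.
Without ice-albedo: g' = 0.1791, ΔT' = 5.22/(1−0.1791) = 6.3589 °C.
Change = 6.3589 − 8.1703 = -1.81 °C.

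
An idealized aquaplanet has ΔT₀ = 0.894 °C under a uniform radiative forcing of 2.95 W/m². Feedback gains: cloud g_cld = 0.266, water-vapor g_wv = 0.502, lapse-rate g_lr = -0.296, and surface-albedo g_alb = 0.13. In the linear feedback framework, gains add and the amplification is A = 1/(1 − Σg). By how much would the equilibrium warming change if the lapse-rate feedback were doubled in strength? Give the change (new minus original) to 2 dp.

-0.96 °C

Original: g = 0.602, ΔT = 0.894/(1−0.602) = 2.2462 °C.
With doubled lapse-rate: g' = 0.306, ΔT' = 0.894/(1−0.306) = 1.2882 °C.
Change = 1.2882 − 2.2462 = -0.96 °C.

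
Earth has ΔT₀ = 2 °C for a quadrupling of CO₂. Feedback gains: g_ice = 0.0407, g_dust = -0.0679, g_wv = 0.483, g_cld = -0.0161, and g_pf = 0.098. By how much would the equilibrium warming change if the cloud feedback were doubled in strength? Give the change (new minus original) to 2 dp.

-0.15 °C

Original: g = 0.5377, ΔT = 2/(1−0.5377) = 4.3262 °C.
With doubled cloud: g' = 0.5216, ΔT' = 2/(1−0.5216) = 4.1806 °C.
Change = 4.1806 − 4.3262 = -0.15 °C.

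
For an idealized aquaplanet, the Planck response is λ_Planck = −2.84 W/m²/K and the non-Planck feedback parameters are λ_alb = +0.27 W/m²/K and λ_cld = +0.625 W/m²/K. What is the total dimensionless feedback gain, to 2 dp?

Convert to gains: g_alb = 0.27/2.84 = 0.09507; g_cld = 0.625/2.84 = 0.2201.
Total gain g = 0.31517.

0.32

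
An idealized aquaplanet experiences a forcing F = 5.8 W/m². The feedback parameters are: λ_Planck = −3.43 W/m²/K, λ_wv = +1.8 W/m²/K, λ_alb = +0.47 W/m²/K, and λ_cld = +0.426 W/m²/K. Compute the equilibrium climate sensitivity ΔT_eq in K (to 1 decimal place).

7.9 K

Net feedback parameter λ = (−3.43) + (+1.8) + (+0.47) + (+0.426) = -0.734 W/m²/K.
ΔT = −F/λ = −5.8/(-0.734) = 7.9 K.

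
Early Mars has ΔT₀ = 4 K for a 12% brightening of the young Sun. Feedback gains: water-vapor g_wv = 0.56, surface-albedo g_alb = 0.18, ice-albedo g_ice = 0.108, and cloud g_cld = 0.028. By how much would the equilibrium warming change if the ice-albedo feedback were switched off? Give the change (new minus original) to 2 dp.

-15.02 K

Original: g = 0.876, ΔT = 4/(1−0.876) = 32.2581 K.
Without ice-albedo: g' = 0.768, ΔT' = 4/(1−0.768) = 17.2414 K.
Change = 17.2414 − 32.2581 = -15.02 K.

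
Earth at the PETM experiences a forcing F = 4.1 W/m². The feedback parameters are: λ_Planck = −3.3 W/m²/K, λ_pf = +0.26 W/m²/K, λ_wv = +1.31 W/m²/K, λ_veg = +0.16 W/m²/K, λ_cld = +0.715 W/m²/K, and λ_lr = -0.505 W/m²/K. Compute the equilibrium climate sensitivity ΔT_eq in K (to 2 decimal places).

3.01 K

Net feedback parameter λ = (−3.3) + (+0.26) + (+1.31) + (+0.16) + (+0.715) + (-0.505) = -1.36 W/m²/K.
ΔT = −F/λ = −4.1/(-1.36) = 3.01 K.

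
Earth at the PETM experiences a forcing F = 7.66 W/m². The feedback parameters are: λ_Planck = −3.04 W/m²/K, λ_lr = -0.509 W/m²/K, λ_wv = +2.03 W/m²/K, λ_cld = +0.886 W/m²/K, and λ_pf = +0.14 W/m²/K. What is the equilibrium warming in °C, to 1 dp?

Net feedback parameter λ = (−3.04) + (-0.509) + (+2.03) + (+0.886) + (+0.14) = -0.493 W/m²/K.
ΔT = −F/λ = −7.66/(-0.493) = 15.5 °C.

15.5 °C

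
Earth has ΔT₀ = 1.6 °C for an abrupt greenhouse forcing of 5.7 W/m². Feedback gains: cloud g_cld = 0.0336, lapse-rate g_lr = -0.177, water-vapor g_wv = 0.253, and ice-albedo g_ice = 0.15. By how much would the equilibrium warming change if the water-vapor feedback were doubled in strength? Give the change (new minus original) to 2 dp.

1.12 °C

Original: g = 0.2596, ΔT = 1.6/(1−0.2596) = 2.1610 °C.
With doubled water-vapor: g' = 0.5126, ΔT' = 1.6/(1−0.5126) = 3.2827 °C.
Change = 3.2827 − 2.1610 = 1.12 °C.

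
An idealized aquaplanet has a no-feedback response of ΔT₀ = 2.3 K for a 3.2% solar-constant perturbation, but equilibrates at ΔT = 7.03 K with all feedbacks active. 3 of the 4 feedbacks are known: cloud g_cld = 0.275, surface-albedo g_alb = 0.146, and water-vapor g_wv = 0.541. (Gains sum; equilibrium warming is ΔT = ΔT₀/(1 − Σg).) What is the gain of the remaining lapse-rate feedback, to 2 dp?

Amplification A = ΔT/ΔT₀ = 7.03/2.3 = 3.057.
Total gain g = 1 − 1/A = 1 − 1/3.057 = 0.6729.
Known gains sum to 0.275 + 0.146 + 0.541 = 0.962.
g_lr = 0.6729 − 0.962 = -0.29.

-0.29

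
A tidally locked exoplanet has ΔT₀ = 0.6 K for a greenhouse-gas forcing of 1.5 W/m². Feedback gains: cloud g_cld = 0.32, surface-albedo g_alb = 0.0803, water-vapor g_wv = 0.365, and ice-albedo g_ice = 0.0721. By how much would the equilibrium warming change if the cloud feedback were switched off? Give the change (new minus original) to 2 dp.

-2.45 K

Original: g = 0.8374, ΔT = 0.6/(1−0.8374) = 3.6900 K.
Without cloud: g' = 0.5174, ΔT' = 0.6/(1−0.5174) = 1.2433 K.
Change = 1.2433 − 3.6900 = -2.45 K.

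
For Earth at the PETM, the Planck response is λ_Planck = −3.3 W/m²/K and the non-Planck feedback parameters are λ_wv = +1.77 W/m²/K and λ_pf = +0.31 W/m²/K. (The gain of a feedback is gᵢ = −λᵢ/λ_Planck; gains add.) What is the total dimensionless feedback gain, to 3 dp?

0.630

Convert to gains: g_wv = 1.77/3.3 = 0.5364; g_pf = 0.31/3.3 = 0.09394.
Total gain g = 0.63034.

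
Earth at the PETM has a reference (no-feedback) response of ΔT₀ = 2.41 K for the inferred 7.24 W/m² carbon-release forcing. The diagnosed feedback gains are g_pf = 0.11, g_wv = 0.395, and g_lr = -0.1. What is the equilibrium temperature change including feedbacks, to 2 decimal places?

Total gain g = 0.11 + 0.395 − 0.1 = 0.405.
Amplification A = 1/(1 − 0.405) = 1.681.
ΔT = 2.41 × 1.681 = 4.05 K.

4.05 K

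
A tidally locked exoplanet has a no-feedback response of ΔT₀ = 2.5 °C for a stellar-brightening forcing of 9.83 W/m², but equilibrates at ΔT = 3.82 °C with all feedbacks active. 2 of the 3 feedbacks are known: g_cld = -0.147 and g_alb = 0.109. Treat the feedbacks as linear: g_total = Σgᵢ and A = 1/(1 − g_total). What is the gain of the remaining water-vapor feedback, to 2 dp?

Amplification A = ΔT/ΔT₀ = 3.82/2.5 = 1.528.
Total gain g = 1 − 1/A = 1 − 1/1.528 = 0.3455.
Known gains sum to -0.147 + 0.109 = -0.038.
g_wv = 0.3455 + 0.038 = 0.38.

0.38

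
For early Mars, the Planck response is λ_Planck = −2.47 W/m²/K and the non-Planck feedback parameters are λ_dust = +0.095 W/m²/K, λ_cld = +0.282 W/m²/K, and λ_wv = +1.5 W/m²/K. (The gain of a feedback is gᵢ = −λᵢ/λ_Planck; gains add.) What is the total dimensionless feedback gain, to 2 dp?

Convert to gains: g_dust = 0.095/2.47 = 0.03846; g_cld = 0.282/2.47 = 0.1142; g_wv = 1.5/2.47 = 0.6073.
Total gain g = 0.75996.

0.76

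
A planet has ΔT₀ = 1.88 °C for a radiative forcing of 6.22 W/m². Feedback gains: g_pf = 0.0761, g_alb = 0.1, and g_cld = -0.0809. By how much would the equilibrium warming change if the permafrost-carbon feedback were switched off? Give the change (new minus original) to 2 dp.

-0.16 °C

Original: g = 0.0952, ΔT = 1.88/(1−0.0952) = 2.0778 °C.
Without permafrost-carbon: g' = 0.0191, ΔT' = 1.88/(1−0.0191) = 1.9166 °C.
Change = 1.9166 − 2.0778 = -0.16 °C.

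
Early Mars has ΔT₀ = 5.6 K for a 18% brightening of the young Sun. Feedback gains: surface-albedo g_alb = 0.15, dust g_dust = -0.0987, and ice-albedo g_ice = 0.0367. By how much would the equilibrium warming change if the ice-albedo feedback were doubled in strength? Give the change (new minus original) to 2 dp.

Original: g = 0.088, ΔT = 5.6/(1−0.088) = 6.1404 K.
With doubled ice-albedo: g' = 0.1247, ΔT' = 5.6/(1−0.1247) = 6.3978 K.
Change = 6.3978 − 6.1404 = 0.26 K.

0.26 K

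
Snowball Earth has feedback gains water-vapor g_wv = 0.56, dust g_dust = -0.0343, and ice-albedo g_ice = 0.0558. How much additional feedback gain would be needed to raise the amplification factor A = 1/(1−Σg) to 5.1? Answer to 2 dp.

0.22

Current total gain = 0.5815.
Target gain for A = 5.1: g* = 1 − 1/5.1 = 0.8039.
Additional gain needed = 0.8039 − 0.5815 = 0.22.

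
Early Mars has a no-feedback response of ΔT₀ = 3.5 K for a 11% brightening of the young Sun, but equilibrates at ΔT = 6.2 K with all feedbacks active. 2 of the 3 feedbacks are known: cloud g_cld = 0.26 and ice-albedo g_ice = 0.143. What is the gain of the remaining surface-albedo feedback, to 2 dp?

0.03

Amplification A = ΔT/ΔT₀ = 6.2/3.5 = 1.771.
Total gain g = 1 − 1/A = 1 − 1/1.771 = 0.4353.
Known gains sum to 0.26 + 0.143 = 0.403.
g_alb = 0.4353 − 0.403 = 0.03.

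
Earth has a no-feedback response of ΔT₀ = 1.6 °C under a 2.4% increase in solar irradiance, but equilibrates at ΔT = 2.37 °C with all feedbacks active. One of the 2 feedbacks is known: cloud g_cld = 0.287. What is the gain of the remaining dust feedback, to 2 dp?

0.04

Amplification A = ΔT/ΔT₀ = 2.37/1.6 = 1.481.
Total gain g = 1 − 1/A = 1 − 1/1.481 = 0.3248.
The known gain is 0.287.
g_dust = 0.3248 − 0.287 = 0.04.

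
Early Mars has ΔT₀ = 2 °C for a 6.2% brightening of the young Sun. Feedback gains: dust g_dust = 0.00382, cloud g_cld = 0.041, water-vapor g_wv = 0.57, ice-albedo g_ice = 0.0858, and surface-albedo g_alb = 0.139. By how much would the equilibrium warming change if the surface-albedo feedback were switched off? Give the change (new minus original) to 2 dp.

-5.79 °C

Original: g = 0.83962, ΔT = 2/(1−0.83962) = 12.4704 °C.
Without surface-albedo: g' = 0.70062, ΔT' = 2/(1−0.70062) = 6.6805 °C.
Change = 6.6805 − 12.4704 = -5.79 °C.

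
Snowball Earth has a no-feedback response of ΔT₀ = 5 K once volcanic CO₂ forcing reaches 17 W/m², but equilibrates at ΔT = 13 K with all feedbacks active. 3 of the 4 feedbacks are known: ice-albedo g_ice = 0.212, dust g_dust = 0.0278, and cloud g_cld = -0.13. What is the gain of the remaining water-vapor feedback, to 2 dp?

Amplification A = ΔT/ΔT₀ = 13/5 = 2.6.
Total gain g = 1 − 1/A = 1 − 1/2.6 = 0.6154.
Known gains sum to 0.212 + 0.0278 − 0.13 = 0.1098.
g_wv = 0.6154 − 0.1098 = 0.51.

0.51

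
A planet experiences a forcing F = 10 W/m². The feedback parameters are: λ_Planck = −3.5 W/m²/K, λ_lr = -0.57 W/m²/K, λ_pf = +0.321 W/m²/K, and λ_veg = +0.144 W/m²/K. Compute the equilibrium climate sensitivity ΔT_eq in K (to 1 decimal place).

2.8 K

Net feedback parameter λ = (−3.5) + (-0.57) + (+0.321) + (+0.144) = -3.605 W/m²/K.
ΔT = −F/λ = −10/(-3.605) = 2.8 K.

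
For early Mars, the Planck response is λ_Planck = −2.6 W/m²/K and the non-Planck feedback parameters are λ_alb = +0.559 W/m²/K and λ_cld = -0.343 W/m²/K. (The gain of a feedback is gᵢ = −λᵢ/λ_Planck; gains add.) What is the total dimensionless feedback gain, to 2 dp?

0.08

Convert to gains: g_alb = 0.559/2.6 = 0.215; g_cld = -0.343/2.6 = -0.1319.
Total gain g = 0.0831.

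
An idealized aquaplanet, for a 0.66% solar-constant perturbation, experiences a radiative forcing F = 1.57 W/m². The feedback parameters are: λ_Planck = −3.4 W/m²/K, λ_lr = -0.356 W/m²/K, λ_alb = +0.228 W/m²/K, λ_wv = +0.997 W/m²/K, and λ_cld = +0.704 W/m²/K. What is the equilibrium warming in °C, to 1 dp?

0.9 °C

Net feedback parameter λ = (−3.4) + (-0.356) + (+0.228) + (+0.997) + (+0.704) = -1.827 W/m²/K.
ΔT = −F/λ = −1.57/(-1.827) = 0.9 °C.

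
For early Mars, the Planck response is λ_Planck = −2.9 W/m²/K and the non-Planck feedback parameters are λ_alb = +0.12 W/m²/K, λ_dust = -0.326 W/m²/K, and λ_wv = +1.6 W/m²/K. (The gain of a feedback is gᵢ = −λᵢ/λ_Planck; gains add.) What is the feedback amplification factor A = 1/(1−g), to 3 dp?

Convert to gains: g_alb = 0.12/2.9 = 0.04138; g_dust = -0.326/2.9 = -0.1124; g_wv = 1.6/2.9 = 0.5517.
Total gain g = 0.48068.
A = 1/(1 − 0.48068) = 1.926.

1.926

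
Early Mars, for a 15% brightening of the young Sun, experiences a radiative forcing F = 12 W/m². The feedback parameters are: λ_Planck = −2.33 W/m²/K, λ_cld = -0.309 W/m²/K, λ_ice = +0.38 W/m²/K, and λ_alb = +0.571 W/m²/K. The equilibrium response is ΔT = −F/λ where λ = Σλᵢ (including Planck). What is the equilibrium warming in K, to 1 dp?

Net feedback parameter λ = (−2.33) + (-0.309) + (+0.38) + (+0.571) = -1.688 W/m²/K.
ΔT = −F/λ = −12/(-1.688) = 7.1 K.

7.1 K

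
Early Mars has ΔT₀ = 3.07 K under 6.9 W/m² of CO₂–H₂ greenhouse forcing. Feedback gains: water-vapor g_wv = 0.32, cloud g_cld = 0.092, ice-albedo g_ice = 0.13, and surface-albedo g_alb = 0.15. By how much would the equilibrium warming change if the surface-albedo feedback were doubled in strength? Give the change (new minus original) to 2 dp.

9.46 K

Original: g = 0.692, ΔT = 3.07/(1−0.692) = 9.9675 K.
With doubled surface-albedo: g' = 0.842, ΔT' = 3.07/(1−0.842) = 19.4304 K.
Change = 19.4304 − 9.9675 = 9.46 K.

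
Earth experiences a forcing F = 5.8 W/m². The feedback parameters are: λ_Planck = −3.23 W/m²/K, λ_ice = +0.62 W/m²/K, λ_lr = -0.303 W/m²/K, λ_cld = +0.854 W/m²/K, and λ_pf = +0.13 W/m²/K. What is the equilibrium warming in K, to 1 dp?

3.0 K

Net feedback parameter λ = (−3.23) + (+0.62) + (-0.303) + (+0.854) + (+0.13) = -1.929 W/m²/K.
ΔT = −F/λ = −5.8/(-1.929) = 3.0 K.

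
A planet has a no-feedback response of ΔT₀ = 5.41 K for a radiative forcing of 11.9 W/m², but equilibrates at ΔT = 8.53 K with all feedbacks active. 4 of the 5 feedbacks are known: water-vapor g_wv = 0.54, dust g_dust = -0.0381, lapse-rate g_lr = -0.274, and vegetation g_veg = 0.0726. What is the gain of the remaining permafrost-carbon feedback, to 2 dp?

0.07

Amplification A = ΔT/ΔT₀ = 8.53/5.41 = 1.577.
Total gain g = 1 − 1/A = 1 − 1/1.577 = 0.3659.
Known gains sum to 0.54 − 0.0381 − 0.274 + 0.0726 = 0.3005.
g_pf = 0.3659 − 0.3005 = 0.07.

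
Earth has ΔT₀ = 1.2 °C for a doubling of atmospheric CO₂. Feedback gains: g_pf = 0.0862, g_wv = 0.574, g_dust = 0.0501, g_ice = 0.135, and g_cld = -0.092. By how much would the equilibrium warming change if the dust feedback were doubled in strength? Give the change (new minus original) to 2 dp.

Original: g = 0.7533, ΔT = 1.2/(1−0.7533) = 4.8642 °C.
With doubled dust: g' = 0.8034, ΔT' = 1.2/(1−0.8034) = 6.1038 °C.
Change = 6.1038 − 4.8642 = 1.24 °C.

1.24 °C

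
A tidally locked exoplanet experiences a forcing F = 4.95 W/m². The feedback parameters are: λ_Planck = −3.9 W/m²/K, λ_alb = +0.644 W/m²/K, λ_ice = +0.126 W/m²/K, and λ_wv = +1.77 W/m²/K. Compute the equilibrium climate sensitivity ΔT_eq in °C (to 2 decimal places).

3.64 °C

Net feedback parameter λ = (−3.9) + (+0.644) + (+0.126) + (+1.77) = -1.36 W/m²/K.
ΔT = −F/λ = −4.95/(-1.36) = 3.64 °C.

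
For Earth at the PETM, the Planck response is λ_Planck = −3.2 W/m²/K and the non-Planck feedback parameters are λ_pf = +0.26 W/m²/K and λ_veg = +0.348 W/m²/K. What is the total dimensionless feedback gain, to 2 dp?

0.19

Convert to gains: g_pf = 0.26/3.2 = 0.08125; g_veg = 0.348/3.2 = 0.1087.
Total gain g = 0.18995.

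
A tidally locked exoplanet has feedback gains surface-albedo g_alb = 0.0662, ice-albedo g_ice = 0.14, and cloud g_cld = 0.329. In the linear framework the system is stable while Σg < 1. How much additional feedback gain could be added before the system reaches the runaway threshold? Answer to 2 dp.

Current total gain = 0.0662 + 0.14 + 0.329 = 0.5352.
Margin to runaway = 1 − 0.5352 = 0.46.

0.46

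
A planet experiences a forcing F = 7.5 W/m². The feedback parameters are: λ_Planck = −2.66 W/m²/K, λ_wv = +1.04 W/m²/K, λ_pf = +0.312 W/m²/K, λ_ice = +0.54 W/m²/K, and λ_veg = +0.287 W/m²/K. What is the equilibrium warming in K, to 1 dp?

15.6 K

Net feedback parameter λ = (−2.66) + (+1.04) + (+0.312) + (+0.54) + (+0.287) = -0.481 W/m²/K.
ΔT = −F/λ = −7.5/(-0.481) = 15.6 K.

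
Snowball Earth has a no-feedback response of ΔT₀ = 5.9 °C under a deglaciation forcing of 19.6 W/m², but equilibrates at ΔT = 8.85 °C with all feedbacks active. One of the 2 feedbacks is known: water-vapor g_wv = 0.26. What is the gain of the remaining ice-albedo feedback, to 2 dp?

Amplification A = ΔT/ΔT₀ = 8.85/5.9 = 1.5.
Total gain g = 1 − 1/A = 1 − 1/1.5 = 0.3333.
The known gain is 0.26.
g_ice = 0.3333 − 0.26 = 0.07.

0.07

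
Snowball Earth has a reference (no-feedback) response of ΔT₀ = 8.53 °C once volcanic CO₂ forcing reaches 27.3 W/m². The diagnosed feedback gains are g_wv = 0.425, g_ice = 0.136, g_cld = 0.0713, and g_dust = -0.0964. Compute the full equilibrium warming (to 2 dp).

Total gain g = 0.425 + 0.136 + 0.0713 − 0.0964 = 0.5359.
Amplification A = 1/(1 − 0.5359) = 2.155.
ΔT = 8.53 × 2.155 = 18.38 °C.

18.38 °C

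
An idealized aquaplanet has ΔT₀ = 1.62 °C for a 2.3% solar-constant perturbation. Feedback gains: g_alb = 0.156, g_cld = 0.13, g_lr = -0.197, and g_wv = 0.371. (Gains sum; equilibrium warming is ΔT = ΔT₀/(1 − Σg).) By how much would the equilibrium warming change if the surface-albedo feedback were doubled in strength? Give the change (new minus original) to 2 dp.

1.22 °C

Original: g = 0.46, ΔT = 1.62/(1−0.46) = 3.0000 °C.
With doubled surface-albedo: g' = 0.616, ΔT' = 1.62/(1−0.616) = 4.2188 °C.
Change = 4.2188 − 3.0000 = 1.22 °C.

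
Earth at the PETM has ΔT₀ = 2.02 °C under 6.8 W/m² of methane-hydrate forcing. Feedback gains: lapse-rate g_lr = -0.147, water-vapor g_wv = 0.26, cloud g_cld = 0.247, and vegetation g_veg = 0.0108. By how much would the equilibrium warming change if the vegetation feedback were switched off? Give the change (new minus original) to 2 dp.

-0.05 °C

Original: g = 0.3708, ΔT = 2.02/(1−0.3708) = 3.2104 °C.
Without vegetation: g' = 0.36, ΔT' = 2.02/(1−0.36) = 3.1563 °C.
Change = 3.1563 − 3.2104 = -0.05 °C.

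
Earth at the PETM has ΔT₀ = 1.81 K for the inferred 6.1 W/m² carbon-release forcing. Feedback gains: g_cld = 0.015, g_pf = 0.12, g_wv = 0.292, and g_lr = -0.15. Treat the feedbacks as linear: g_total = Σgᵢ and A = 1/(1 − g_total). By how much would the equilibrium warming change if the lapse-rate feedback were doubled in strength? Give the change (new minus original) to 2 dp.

-0.43 K

Original: g = 0.277, ΔT = 1.81/(1−0.277) = 2.5035 K.
With doubled lapse-rate: g' = 0.127, ΔT' = 1.81/(1−0.127) = 2.0733 K.
Change = 2.0733 − 2.5035 = -0.43 K.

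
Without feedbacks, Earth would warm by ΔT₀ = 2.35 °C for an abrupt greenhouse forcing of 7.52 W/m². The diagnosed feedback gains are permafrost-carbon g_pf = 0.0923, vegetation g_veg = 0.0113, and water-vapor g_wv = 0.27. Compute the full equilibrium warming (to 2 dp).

3.75 °C

Total gain g = 0.0923 + 0.0113 + 0.27 = 0.3736.
Amplification A = 1/(1 − 0.3736) = 1.596.
ΔT = 2.35 × 1.596 = 3.75 °C.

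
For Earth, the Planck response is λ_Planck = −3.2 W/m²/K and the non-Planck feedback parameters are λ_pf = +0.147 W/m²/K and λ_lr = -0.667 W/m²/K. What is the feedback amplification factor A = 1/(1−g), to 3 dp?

Convert to gains: g_pf = 0.147/3.2 = 0.04594; g_lr = -0.667/3.2 = -0.2084.
Total gain g = -0.16246.
A = 1/(1 + 0.16246) = 0.860.

0.860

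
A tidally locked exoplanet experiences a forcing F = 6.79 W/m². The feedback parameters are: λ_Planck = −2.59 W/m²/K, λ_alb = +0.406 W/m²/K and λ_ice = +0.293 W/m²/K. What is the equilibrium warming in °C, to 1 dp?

3.6 °C

Net feedback parameter λ = (−2.59) + (+0.406) + (+0.293) = -1.891 W/m²/K.
ΔT = −F/λ = −6.79/(-1.891) = 3.6 °C.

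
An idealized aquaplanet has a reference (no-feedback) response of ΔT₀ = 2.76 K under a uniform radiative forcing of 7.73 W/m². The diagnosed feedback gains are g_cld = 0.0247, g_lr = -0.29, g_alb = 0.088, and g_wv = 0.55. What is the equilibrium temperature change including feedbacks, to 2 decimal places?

Total gain g = 0.0247 − 0.29 + 0.088 + 0.55 = 0.3727.
Amplification A = 1/(1 − 0.3727) = 1.594.
ΔT = 2.76 × 1.594 = 4.40 K.

4.40 K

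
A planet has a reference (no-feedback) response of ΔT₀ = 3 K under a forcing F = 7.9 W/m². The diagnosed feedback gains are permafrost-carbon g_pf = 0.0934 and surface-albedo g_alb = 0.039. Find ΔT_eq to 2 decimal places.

Total gain g = 0.0934 + 0.039 = 0.1324.
Amplification A = 1/(1 − 0.1324) = 1.153.
ΔT = 3 × 1.153 = 3.46 K.

3.46 K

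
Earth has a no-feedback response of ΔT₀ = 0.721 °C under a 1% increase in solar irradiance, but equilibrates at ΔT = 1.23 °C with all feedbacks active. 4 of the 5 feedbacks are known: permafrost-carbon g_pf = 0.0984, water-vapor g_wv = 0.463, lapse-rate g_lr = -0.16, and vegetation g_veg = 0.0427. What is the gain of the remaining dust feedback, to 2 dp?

Amplification A = ΔT/ΔT₀ = 1.23/0.721 = 1.706.
Total gain g = 1 − 1/A = 1 − 1/1.706 = 0.4138.
Known gains sum to 0.0984 + 0.463 − 0.16 + 0.0427 = 0.4441.
g_dust = 0.4138 − 0.4441 = -0.03.

-0.03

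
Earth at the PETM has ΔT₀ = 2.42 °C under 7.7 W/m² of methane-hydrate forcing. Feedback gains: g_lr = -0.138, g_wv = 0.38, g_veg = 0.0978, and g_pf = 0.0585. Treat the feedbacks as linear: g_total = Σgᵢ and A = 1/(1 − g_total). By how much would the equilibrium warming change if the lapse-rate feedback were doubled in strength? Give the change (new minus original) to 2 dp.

Original: g = 0.3983, ΔT = 2.42/(1−0.3983) = 4.0219 °C.
With doubled lapse-rate: g' = 0.2603, ΔT' = 2.42/(1−0.2603) = 3.2716 °C.
Change = 3.2716 − 4.0219 = -0.75 °C.

-0.75 °C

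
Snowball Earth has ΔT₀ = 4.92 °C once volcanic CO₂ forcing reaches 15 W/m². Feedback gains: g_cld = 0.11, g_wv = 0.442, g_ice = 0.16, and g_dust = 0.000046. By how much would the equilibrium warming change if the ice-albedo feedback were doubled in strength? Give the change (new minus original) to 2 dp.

Original: g = 0.712046, ΔT = 4.92/(1−0.712046) = 17.0861 °C.
With doubled ice-albedo: g' = 0.872046, ΔT' = 4.92/(1−0.872046) = 38.4513 °C.
Change = 38.4513 − 17.0861 = 21.37 °C.

21.37 °C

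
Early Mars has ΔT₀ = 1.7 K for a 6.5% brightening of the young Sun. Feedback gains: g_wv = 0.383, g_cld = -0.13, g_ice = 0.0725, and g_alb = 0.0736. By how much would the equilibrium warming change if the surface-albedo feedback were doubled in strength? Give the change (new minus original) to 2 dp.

Original: g = 0.3991, ΔT = 1.7/(1−0.3991) = 2.8291 K.
With doubled surface-albedo: g' = 0.4727, ΔT' = 1.7/(1−0.4727) = 3.2240 K.
Change = 3.2240 − 2.8291 = 0.39 K.

0.39 K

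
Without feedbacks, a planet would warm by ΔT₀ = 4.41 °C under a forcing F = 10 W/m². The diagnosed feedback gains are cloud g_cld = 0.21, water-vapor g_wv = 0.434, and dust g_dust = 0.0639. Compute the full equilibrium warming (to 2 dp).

15.10 °C

Total gain g = 0.21 + 0.434 + 0.0639 = 0.7079.
Amplification A = 1/(1 − 0.7079) = 3.423.
ΔT = 4.41 × 3.423 = 15.10 °C.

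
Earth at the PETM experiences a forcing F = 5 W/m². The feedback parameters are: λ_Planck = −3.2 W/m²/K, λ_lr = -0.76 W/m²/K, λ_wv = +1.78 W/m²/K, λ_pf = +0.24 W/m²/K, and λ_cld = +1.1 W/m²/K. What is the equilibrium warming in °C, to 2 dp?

5.95 °C

Net feedback parameter λ = (−3.2) + (-0.76) + (+1.78) + (+0.24) + (+1.1) = -0.84 W/m²/K.
ΔT = −F/λ = −5/(-0.84) = 5.95 °C.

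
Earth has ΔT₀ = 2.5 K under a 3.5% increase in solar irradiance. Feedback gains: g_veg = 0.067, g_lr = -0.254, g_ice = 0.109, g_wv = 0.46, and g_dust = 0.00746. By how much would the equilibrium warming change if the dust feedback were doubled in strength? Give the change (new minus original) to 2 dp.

0.05 K

Original: g = 0.38946, ΔT = 2.5/(1−0.38946) = 4.0947 K.
With doubled dust: g' = 0.39692, ΔT' = 2.5/(1−0.39692) = 4.1454 K.
Change = 4.1454 − 4.0947 = 0.05 K.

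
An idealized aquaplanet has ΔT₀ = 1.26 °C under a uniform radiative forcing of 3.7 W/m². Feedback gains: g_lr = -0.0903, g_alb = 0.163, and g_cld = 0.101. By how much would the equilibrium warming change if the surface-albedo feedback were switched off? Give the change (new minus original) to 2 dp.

Original: g = 0.1737, ΔT = 1.26/(1−0.1737) = 1.5249 °C.
Without surface-albedo: g' = 0.0107, ΔT' = 1.26/(1−0.0107) = 1.2736 °C.
Change = 1.2736 − 1.5249 = -0.25 °C.

-0.25 °C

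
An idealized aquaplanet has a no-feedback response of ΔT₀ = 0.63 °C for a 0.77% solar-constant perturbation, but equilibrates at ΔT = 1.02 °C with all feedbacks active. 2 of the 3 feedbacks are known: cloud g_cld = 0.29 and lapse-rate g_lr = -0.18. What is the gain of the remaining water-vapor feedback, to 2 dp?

0.27

Amplification A = ΔT/ΔT₀ = 1.02/0.63 = 1.619.
Total gain g = 1 − 1/A = 1 − 1/1.619 = 0.3823.
Known gains sum to 0.29 − 0.18 = 0.11.
g_wv = 0.3823 − 0.11 = 0.27.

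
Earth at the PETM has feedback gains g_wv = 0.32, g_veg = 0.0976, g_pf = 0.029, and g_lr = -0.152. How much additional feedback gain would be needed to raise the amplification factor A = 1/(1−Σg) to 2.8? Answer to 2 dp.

0.35

Current total gain = 0.2946.
Target gain for A = 2.8: g* = 1 − 1/2.8 = 0.6429.
Additional gain needed = 0.6429 − 0.2946 = 0.35.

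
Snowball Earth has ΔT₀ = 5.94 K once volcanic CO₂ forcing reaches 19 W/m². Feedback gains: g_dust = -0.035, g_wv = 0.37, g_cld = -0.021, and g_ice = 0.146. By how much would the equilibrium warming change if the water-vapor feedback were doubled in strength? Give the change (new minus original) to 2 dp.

Original: g = 0.46, ΔT = 5.94/(1−0.46) = 11.0000 K.
With doubled water-vapor: g' = 0.83, ΔT' = 5.94/(1−0.83) = 34.9412 K.
Change = 34.9412 − 11.0000 = 23.94 K.

23.94 K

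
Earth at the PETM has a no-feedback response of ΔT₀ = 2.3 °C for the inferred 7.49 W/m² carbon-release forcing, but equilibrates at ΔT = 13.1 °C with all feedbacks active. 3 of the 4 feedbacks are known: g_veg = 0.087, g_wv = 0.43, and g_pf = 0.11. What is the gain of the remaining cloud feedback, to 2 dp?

0.20

Amplification A = ΔT/ΔT₀ = 13.1/2.3 = 5.696.
Total gain g = 1 − 1/A = 1 − 1/5.696 = 0.8244.
Known gains sum to 0.087 + 0.43 + 0.11 = 0.627.
g_cld = 0.8244 − 0.627 = 0.20.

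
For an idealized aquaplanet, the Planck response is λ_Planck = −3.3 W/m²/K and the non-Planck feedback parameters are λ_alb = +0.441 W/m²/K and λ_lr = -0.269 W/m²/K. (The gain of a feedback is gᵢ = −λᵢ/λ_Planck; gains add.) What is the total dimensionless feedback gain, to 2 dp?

0.05

Convert to gains: g_alb = 0.441/3.3 = 0.1336; g_lr = -0.269/3.3 = -0.08152.
Total gain g = 0.05208.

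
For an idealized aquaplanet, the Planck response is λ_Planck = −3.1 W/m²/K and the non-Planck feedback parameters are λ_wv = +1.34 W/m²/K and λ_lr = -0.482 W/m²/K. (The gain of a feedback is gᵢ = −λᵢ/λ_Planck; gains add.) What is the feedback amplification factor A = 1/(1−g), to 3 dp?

1.383

Convert to gains: g_wv = 1.34/3.1 = 0.4323; g_lr = -0.482/3.1 = -0.1555.
Total gain g = 0.2768.
A = 1/(1 − 0.2768) = 1.383.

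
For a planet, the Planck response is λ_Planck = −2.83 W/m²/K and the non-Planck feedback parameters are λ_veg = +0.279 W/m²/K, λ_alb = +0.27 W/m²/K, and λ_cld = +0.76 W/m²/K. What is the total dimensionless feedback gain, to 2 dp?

0.46

Convert to gains: g_veg = 0.279/2.83 = 0.09859; g_alb = 0.27/2.83 = 0.09541; g_cld = 0.76/2.83 = 0.2686.
Total gain g = 0.4626.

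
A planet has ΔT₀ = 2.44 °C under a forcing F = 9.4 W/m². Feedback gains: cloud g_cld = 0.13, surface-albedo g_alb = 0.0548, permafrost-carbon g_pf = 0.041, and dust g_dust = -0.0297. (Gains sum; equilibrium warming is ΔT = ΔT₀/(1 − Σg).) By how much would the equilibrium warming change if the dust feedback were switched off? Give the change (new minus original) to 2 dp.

0.12 °C

Original: g = 0.1961, ΔT = 2.44/(1−0.1961) = 3.0352 °C.
Without dust: g' = 0.2258, ΔT' = 2.44/(1−0.2258) = 3.1516 °C.
Change = 3.1516 − 3.0352 = 0.12 °C.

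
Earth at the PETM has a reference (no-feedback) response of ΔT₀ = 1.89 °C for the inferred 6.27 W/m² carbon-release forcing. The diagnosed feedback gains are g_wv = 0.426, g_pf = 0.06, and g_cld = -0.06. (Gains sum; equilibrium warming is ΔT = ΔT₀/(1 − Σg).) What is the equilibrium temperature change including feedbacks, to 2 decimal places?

3.29 °C

Total gain g = 0.426 + 0.06 − 0.06 = 0.426.
Amplification A = 1/(1 − 0.426) = 1.742.
ΔT = 1.89 × 1.742 = 3.29 °C.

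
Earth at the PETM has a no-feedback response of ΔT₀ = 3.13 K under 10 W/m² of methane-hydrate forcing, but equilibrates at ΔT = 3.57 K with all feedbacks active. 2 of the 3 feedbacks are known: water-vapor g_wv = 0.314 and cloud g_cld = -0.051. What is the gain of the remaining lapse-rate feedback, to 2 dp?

Amplification A = ΔT/ΔT₀ = 3.57/3.13 = 1.141.
Total gain g = 1 − 1/A = 1 − 1/1.141 = 0.1236.
Known gains sum to 0.314 − 0.051 = 0.263.
g_lr = 0.1236 − 0.263 = -0.14.

-0.14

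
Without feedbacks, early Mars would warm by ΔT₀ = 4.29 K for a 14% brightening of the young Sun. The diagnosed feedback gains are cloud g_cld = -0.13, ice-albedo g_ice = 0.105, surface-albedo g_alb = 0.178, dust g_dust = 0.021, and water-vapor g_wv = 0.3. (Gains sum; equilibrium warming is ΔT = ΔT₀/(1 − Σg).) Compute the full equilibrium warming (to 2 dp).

Total gain g = -0.13 + 0.105 + 0.178 + 0.021 + 0.3 = 0.474.
Amplification A = 1/(1 − 0.474) = 1.901.
ΔT = 4.29 × 1.901 = 8.16 K.

8.16 K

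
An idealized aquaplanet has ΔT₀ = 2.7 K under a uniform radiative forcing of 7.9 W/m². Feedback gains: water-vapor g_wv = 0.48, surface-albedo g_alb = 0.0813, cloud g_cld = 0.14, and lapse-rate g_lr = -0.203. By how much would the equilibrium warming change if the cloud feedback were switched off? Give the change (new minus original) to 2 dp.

-1.17 K

Original: g = 0.4983, ΔT = 2.7/(1−0.4983) = 5.3817 K.
Without cloud: g' = 0.3583, ΔT' = 2.7/(1−0.3583) = 4.2076 K.
Change = 4.2076 − 5.3817 = -1.17 K.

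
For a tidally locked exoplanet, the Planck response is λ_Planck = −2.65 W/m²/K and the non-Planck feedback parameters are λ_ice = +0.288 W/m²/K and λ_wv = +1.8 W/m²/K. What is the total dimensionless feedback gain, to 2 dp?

Convert to gains: g_ice = 0.288/2.65 = 0.1087; g_wv = 1.8/2.65 = 0.6792.
Total gain g = 0.7879.

0.79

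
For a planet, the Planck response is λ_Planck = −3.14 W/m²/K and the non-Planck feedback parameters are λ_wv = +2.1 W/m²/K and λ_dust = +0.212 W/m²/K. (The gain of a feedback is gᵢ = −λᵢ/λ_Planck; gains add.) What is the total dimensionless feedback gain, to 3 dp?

Convert to gains: g_wv = 2.1/3.14 = 0.6688; g_dust = 0.212/3.14 = 0.06752.
Total gain g = 0.73632.

0.736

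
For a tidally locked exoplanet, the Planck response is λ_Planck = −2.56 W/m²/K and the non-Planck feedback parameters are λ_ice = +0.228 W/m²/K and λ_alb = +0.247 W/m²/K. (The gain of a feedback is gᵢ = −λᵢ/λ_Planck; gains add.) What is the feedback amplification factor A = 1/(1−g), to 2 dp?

Convert to gains: g_ice = 0.228/2.56 = 0.08906; g_alb = 0.247/2.56 = 0.09648.
Total gain g = 0.18554.
A = 1/(1 − 0.18554) = 1.23.

1.23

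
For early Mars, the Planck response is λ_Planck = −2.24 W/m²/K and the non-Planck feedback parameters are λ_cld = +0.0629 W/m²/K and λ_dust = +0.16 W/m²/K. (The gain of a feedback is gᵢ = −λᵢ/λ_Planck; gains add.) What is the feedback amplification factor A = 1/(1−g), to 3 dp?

Convert to gains: g_cld = 0.0629/2.24 = 0.02808; g_dust = 0.16/2.24 = 0.07143.
Total gain g = 0.09951.
A = 1/(1 − 0.09951) = 1.111.

1.111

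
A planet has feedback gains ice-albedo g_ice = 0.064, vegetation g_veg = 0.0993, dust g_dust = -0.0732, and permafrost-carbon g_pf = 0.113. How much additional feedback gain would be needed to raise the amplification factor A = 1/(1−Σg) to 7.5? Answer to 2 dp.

Current total gain = 0.2031.
Target gain for A = 7.5: g* = 1 − 1/7.5 = 0.8667.
Additional gain needed = 0.8667 − 0.2031 = 0.66.

0.66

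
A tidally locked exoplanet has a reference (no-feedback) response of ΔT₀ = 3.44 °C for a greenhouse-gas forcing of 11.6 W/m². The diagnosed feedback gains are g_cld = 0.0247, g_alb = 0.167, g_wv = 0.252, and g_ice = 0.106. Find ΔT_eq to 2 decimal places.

Total gain g = 0.0247 + 0.167 + 0.252 + 0.106 = 0.5497.
Amplification A = 1/(1 − 0.5497) = 2.221.
ΔT = 3.44 × 2.221 = 7.64 °C.

7.64 °C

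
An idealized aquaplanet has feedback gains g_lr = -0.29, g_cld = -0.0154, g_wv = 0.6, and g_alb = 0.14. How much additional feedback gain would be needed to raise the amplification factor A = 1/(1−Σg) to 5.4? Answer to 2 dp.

0.38

Current total gain = 0.4346.
Target gain for A = 5.4: g* = 1 − 1/5.4 = 0.8148.
Additional gain needed = 0.8148 − 0.4346 = 0.38.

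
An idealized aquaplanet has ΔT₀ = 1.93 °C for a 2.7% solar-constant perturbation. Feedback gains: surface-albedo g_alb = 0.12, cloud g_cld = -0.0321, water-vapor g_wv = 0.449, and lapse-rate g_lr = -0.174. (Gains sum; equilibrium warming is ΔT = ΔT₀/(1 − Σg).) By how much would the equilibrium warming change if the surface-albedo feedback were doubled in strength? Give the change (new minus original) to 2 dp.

0.70 °C

Original: g = 0.3629, ΔT = 1.93/(1−0.3629) = 3.0294 °C.
With doubled surface-albedo: g' = 0.4829, ΔT' = 1.93/(1−0.4829) = 3.7324 °C.
Change = 3.7324 − 3.0294 = 0.70 °C.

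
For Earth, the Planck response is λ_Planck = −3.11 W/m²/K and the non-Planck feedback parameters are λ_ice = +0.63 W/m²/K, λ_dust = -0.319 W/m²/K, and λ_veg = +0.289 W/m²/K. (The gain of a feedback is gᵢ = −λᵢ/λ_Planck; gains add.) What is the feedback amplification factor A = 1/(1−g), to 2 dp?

1.24

Convert to gains: g_ice = 0.63/3.11 = 0.2026; g_dust = -0.319/3.11 = -0.1026; g_veg = 0.289/3.11 = 0.09293.
Total gain g = 0.19293.
A = 1/(1 − 0.19293) = 1.24.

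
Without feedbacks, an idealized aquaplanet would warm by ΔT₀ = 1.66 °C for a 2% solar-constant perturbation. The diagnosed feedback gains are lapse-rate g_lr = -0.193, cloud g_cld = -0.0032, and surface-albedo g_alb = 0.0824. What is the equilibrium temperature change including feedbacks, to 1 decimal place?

1.5 °C

Total gain g = -0.193 − 0.0032 + 0.0824 = -0.1138.
Amplification A = 1/(1 + 0.1138) = 0.8978.
ΔT = 1.66 × 0.8978 = 1.5 °C.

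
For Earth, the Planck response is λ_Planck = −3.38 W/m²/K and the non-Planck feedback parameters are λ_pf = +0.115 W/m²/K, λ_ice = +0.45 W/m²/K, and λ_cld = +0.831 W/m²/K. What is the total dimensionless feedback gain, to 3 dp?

Convert to gains: g_pf = 0.115/3.38 = 0.03402; g_ice = 0.45/3.38 = 0.1331; g_cld = 0.831/3.38 = 0.2459.
Total gain g = 0.41302.

0.413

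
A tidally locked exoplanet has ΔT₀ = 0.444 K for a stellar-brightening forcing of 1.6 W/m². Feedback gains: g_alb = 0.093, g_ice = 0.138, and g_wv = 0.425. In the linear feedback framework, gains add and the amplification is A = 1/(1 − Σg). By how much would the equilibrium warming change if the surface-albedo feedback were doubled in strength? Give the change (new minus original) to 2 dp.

Original: g = 0.656, ΔT = 0.444/(1−0.656) = 1.2907 K.
With doubled surface-albedo: g' = 0.749, ΔT' = 0.444/(1−0.749) = 1.7689 K.
Change = 1.7689 − 1.2907 = 0.48 K.

0.48 K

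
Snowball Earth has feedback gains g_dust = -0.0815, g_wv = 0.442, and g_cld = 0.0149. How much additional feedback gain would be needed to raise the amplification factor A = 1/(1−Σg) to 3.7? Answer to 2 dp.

0.35

Current total gain = 0.3754.
Target gain for A = 3.7: g* = 1 − 1/3.7 = 0.7297.
Additional gain needed = 0.7297 − 0.3754 = 0.35.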